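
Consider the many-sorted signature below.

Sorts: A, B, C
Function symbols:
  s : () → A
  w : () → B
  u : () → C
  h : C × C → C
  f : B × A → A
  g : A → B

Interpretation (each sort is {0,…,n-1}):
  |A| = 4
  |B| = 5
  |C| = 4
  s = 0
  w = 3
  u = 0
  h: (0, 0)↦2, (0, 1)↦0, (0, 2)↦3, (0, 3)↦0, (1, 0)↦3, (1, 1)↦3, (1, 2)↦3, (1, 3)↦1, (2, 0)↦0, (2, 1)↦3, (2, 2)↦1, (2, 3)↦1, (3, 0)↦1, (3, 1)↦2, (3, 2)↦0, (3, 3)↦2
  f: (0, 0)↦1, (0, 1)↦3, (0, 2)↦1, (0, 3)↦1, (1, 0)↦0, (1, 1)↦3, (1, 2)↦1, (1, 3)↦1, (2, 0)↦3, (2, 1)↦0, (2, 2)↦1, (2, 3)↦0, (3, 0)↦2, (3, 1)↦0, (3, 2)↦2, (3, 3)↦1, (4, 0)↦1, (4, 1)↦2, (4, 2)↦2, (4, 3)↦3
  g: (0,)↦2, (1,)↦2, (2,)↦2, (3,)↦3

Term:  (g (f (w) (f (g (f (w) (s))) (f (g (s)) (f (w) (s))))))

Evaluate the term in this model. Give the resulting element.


value = 2

  w = 3
  w = 3
  s = 0
  (f (w) (s)) = f(3, 0) = 2
  (g (f (w) (s))) = g(2,) = 2
  s = 0
  (g (s)) = g(0,) = 2
  w = 3
  s = 0
  (f (w) (s)) = f(3, 0) = 2
  (f (g (s)) (f (w) (s))) = f(2, 2) = 1
  (f (g (f (w) (s))) (f (g (s)) (f (w) (s)))) = f(2, 1) = 0
  (f (w) (f (g (f (w) (s))) (f (g (s)) (f (w) (s))))) = f(3, 0) = 2
  (g (f (w) (f (g (f (w) (s))) (f (g (s)) (f (w) (s)))))) = g(2,) = 2


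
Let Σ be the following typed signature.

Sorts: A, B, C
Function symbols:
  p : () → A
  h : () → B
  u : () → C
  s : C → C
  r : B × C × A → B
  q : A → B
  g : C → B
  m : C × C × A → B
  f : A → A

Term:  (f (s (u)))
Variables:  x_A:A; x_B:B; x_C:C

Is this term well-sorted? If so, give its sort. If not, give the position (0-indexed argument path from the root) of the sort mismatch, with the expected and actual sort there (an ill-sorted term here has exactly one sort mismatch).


    (u) : C
  (s (u)) : C
(f (s (u))) : ✗ arg 0 at [0] has sort C, expected A

ill-sorted at position [0]: expected A, got C


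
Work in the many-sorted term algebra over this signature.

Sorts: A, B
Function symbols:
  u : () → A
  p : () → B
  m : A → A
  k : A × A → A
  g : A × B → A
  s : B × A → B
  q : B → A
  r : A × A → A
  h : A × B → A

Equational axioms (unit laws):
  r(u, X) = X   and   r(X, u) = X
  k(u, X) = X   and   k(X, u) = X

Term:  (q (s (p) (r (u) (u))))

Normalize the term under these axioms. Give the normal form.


normal form = (q (s (p) (u)))

1. (q (s (p) (r (u) (u))))  →  (q (s (p) (u)))


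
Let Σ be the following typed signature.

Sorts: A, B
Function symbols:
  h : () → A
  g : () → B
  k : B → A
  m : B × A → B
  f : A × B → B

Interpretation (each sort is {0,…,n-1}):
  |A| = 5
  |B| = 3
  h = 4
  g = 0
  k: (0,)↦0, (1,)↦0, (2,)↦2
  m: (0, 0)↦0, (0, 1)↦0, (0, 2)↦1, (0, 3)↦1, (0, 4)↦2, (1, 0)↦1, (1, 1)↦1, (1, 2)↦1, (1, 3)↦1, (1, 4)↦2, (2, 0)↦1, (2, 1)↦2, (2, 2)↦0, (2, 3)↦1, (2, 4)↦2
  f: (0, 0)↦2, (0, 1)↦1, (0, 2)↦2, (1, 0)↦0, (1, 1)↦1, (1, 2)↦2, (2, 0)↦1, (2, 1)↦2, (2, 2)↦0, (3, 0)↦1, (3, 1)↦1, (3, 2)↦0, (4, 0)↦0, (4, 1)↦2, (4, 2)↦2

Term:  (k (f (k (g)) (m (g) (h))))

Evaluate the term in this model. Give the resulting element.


  g = 0
  (k (g)) = k(0,) = 0
  g = 0
  h = 4
  (m (g) (h)) = m(0, 4) = 2
  (f (k (g)) (m (g) (h))) = f(0, 2) = 2
  (k (f (k (g)) (m (g) (h)))) = k(2,) = 2

value = 2


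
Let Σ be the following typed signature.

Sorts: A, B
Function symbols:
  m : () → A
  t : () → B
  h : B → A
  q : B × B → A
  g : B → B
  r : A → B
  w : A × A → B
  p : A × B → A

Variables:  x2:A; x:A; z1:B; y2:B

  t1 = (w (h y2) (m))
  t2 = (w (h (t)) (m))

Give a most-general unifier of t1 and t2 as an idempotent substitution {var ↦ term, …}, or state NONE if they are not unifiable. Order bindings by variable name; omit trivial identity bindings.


{y2 ↦ (t)}


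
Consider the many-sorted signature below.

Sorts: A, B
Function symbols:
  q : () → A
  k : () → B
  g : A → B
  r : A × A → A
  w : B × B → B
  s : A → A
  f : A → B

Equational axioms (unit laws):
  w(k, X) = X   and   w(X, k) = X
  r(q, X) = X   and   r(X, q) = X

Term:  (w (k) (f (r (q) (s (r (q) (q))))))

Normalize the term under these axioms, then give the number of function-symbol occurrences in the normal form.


size = 3

1. (w (k) (f (r (q) (s (r (q) (q))))))  →  (f (r (q) (s (r (q) (q)))))
2. (f (r (q) (s (r (q) (q)))))  →  (f (s (r (q) (q))))
3. (f (s (r (q) (q))))  →  (f (s (q)))
normal form: (f (s (q)))


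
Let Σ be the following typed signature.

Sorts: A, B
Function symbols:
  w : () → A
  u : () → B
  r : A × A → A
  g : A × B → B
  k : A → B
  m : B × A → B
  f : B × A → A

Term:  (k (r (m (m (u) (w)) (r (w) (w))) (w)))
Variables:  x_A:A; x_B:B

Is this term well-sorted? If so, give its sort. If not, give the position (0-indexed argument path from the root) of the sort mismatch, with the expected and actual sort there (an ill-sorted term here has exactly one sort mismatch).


ill-sorted at position [0, 0]: expected A, got B

        (u) : B
        (w) : A
      (m (u) (w)) : B
        (w) : A
        (w) : A
      (r (w) (w)) : A
    (m (m (u) (w)) (r (w) (w))) : B
    (w) : A
  (r (m (m (u) (w)) (r (w) (w))) (w)) : ✗ arg 0 at [0, 0] has sort B, expected A


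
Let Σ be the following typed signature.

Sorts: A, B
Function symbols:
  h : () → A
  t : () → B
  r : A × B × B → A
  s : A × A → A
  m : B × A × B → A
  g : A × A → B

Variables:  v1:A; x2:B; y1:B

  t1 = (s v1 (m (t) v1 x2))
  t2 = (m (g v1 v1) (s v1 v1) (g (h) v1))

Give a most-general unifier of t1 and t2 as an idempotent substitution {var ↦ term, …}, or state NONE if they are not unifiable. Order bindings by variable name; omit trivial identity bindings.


head clash or occurs-check failure — not unifiable

NONE (not unifiable)


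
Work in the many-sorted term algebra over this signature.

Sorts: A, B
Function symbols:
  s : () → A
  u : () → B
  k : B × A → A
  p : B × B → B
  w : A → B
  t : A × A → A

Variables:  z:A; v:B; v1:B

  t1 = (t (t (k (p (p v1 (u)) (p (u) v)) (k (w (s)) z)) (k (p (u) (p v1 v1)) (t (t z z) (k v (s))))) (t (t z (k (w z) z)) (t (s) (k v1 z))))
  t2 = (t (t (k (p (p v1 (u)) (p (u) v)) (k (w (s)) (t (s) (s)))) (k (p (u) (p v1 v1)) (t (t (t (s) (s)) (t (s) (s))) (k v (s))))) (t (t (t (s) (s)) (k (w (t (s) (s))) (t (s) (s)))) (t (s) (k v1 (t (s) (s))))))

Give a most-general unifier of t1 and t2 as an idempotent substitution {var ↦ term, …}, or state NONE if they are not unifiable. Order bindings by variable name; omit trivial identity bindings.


{z ↦ (t (s) (s))}


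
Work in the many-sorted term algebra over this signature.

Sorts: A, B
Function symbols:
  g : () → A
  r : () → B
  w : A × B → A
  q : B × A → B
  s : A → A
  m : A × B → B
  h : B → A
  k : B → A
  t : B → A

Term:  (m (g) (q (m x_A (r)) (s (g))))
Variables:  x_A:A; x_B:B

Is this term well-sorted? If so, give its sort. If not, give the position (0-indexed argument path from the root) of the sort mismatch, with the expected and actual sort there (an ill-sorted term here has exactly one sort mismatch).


well-sorted; sort = B

  (g) : A
      x_A : A
      (r) : B
    (m x_A (r)) : B
      (g) : A
    (s (g)) : A
  (q (m x_A (r)) (s (g))) : B
(m (g) (q (m x_A (r)) (s (g)))) : B


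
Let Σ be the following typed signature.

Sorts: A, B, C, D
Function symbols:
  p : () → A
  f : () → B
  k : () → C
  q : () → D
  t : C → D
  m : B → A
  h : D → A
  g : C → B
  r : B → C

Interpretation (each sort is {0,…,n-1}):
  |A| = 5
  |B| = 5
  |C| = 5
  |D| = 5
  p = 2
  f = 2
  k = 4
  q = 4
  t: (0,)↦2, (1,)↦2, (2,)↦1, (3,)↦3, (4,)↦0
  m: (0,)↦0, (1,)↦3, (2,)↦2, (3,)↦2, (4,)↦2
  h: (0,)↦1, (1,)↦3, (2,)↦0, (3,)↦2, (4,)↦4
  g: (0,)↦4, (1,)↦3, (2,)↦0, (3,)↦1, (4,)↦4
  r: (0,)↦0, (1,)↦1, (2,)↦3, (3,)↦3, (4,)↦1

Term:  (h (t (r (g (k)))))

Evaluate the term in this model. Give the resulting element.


  k = 4
  (g (k)) = g(4,) = 4
  (r (g (k))) = r(4,) = 1
  (t (r (g (k)))) = t(1,) = 2
  (h (t (r (g (k))))) = h(2,) = 0

value = 0


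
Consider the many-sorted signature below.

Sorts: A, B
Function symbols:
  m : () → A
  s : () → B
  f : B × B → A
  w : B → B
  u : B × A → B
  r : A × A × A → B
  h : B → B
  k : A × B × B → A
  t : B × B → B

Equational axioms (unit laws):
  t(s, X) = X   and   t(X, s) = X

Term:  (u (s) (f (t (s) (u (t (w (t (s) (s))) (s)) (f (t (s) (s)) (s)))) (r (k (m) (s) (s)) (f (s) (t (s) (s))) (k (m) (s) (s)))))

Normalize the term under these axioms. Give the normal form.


1. (u (s) (f (t (s) (u (t (w (t (s) (s))) (s)) (f (t (s) (s)) (s)))) (r (k (m) (s) (s)) (f (s) (t (s) (s))) (k (m) (s) (s)))))  →  (u (s) (f (u (t (w (t (s) (s))) (s)) (f (t (s) (s)) (s))) (r (k (m) (s) (s)) (f (s) (t (s) (s))) (k (m) (s) (s)))))
2. (u (s) (f (u (t (w (t (s) (s))) (s)) (f (t (s) (s)) (s))) (r (k (m) (s) (s)) (f (s) (t (s) (s))) (k (m) (s) (s)))))  →  (u (s) (f (u (w (t (s) (s))) (f (t (s) (s)) (s))) (r (k (m) (s) (s)) (f (s) (t (s) (s))) (k (m) (s) (s)))))
3. (u (s) (f (u (w (t (s) (s))) (f (t (s) (s)) (s))) (r (k (m) (s) (s)) (f (s) (t (s) (s))) (k (m) (s) (s)))))  →  (u (s) (f (u (w (s)) (f (t (s) (s)) (s))) (r (k (m) (s) (s)) (f (s) (t (s) (s))) (k (m) (s) (s)))))
4. (u (s) (f (u (w (s)) (f (t (s) (s)) (s))) (r (k (m) (s) (s)) (f (s) (t (s) (s))) (k (m) (s) (s)))))  →  (u (s) (f (u (w (s)) (f (s) (s))) (r (k (m) (s) (s)) (f (s) (t (s) (s))) (k (m) (s) (s)))))
5. (u (s) (f (u (w (s)) (f (s) (s))) (r (k (m) (s) (s)) (f (s) (t (s) (s))) (k (m) (s) (s)))))  →  (u (s) (f (u (w (s)) (f (s) (s))) (r (k (m) (s) (s)) (f (s) (s)) (k (m) (s) (s)))))

normal form = (u (s) (f (u (w (s)) (f (s) (s))) (r (k (m) (s) (s)) (f (s) (s)) (k (m) (s) (s)))))


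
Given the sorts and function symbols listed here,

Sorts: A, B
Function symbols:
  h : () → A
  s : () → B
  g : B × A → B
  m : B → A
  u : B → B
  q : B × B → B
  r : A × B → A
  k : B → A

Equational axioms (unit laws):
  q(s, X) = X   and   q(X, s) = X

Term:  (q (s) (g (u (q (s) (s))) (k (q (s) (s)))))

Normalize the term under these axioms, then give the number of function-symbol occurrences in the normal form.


size = 5

1. (q (s) (g (u (q (s) (s))) (k (q (s) (s)))))  →  (g (u (q (s) (s))) (k (q (s) (s))))
2. (g (u (q (s) (s))) (k (q (s) (s))))  →  (g (u (s)) (k (q (s) (s))))
3. (g (u (s)) (k (q (s) (s))))  →  (g (u (s)) (k (s)))
normal form: (g (u (s)) (k (s)))


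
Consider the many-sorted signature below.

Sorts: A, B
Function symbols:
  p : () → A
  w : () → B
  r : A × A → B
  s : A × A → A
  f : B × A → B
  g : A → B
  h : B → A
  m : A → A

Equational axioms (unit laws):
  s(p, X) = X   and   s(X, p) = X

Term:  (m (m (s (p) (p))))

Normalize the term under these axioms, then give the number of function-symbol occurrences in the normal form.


size = 3

1. (m (m (s (p) (p))))  →  (m (m (p)))
normal form: (m (m (p)))


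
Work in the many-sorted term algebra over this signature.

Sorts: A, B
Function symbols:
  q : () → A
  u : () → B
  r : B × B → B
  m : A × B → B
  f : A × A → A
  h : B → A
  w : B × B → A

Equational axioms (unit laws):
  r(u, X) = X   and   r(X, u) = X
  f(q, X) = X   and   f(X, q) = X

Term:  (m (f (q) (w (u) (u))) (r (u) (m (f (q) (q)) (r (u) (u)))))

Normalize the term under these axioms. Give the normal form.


1. (m (f (q) (w (u) (u))) (r (u) (m (f (q) (q)) (r (u) (u)))))  →  (m (w (u) (u)) (r (u) (m (f (q) (q)) (r (u) (u)))))
2. (m (w (u) (u)) (r (u) (m (f (q) (q)) (r (u) (u)))))  →  (m (w (u) (u)) (m (f (q) (q)) (r (u) (u))))
3. (m (w (u) (u)) (m (f (q) (q)) (r (u) (u))))  →  (m (w (u) (u)) (m (q) (r (u) (u))))
4. (m (w (u) (u)) (m (q) (r (u) (u))))  →  (m (w (u) (u)) (m (q) (u)))

normal form = (m (w (u) (u)) (m (q) (u)))


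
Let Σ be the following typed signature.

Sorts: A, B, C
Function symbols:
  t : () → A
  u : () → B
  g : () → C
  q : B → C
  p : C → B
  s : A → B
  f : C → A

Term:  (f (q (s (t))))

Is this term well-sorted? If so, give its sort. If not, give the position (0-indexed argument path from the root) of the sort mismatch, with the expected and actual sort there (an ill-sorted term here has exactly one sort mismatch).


      (t) : A
    (s (t)) : B
  (q (s (t))) : C
(f (q (s (t)))) : A

well-sorted; sort = A


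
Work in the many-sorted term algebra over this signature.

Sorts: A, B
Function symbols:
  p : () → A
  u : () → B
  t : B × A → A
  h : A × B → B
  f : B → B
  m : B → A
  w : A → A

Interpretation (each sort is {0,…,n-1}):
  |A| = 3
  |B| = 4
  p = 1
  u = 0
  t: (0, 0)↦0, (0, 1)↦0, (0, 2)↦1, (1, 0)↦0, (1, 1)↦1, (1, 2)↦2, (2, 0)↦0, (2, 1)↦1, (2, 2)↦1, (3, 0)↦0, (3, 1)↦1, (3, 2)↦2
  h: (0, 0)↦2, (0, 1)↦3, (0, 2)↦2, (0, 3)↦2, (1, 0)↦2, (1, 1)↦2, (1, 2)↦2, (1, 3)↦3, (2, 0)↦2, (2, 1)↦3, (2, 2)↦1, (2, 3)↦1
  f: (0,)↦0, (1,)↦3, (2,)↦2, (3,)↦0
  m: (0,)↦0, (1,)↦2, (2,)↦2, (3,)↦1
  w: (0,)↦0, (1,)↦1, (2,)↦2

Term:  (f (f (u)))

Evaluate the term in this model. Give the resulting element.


  u = 0
  (f (u)) = f(0,) = 0
  (f (f (u))) = f(0,) = 0

value = 0


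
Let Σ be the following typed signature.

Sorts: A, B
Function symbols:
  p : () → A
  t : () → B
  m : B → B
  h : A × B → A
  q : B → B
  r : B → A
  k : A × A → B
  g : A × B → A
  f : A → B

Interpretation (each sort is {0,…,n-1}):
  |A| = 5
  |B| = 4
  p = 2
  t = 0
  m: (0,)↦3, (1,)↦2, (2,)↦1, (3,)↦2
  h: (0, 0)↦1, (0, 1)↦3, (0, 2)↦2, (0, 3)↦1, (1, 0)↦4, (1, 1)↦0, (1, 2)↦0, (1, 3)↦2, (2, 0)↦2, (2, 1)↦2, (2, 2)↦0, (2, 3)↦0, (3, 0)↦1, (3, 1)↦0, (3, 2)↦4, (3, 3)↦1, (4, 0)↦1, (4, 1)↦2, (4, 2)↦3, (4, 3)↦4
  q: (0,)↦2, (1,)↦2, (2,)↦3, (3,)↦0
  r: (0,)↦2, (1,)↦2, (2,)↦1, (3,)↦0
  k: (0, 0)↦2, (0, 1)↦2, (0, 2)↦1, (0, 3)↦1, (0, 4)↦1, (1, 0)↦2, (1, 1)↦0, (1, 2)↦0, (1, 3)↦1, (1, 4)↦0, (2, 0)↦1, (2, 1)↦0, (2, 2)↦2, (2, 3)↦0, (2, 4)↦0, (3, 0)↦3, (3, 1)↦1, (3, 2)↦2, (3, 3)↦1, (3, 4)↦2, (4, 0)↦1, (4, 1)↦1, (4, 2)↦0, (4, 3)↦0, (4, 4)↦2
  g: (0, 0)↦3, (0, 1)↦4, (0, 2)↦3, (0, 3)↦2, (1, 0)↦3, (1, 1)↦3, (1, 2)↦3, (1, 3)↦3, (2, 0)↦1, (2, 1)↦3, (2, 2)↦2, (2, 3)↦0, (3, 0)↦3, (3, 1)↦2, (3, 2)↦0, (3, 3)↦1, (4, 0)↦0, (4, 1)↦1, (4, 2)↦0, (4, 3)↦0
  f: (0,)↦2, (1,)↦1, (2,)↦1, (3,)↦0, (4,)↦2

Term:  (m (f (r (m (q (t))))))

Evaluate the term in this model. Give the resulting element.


value = 2

  t = 0
  (q (t)) = q(0,) = 2
  (m (q (t))) = m(2,) = 1
  (r (m (q (t)))) = r(1,) = 2
  (f (r (m (q (t))))) = f(2,) = 1
  (m (f (r (m (q (t)))))) = m(1,) = 2


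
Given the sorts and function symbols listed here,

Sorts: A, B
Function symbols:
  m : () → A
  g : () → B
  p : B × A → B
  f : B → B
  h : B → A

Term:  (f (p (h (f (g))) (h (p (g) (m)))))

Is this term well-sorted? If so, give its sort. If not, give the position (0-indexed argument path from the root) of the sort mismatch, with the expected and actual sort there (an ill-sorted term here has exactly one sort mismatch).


ill-sorted at position [0, 0]: expected B, got A

        (g) : B
      (f (g)) : B
    (h (f (g))) : A
        (g) : B
        (m) : A
      (p (g) (m)) : B
    (h (p (g) (m))) : A
  (p (h (f (g))) (h (p (g) (m)))) : ✗ arg 0 at [0, 0] has sort A, expected B


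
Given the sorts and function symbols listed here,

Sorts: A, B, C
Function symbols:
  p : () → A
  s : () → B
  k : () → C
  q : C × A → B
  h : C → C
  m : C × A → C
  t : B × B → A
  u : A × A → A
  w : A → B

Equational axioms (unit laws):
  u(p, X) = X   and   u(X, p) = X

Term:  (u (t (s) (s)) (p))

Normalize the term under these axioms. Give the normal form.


normal form = (t (s) (s))

1. (u (t (s) (s)) (p))  →  (t (s) (s))


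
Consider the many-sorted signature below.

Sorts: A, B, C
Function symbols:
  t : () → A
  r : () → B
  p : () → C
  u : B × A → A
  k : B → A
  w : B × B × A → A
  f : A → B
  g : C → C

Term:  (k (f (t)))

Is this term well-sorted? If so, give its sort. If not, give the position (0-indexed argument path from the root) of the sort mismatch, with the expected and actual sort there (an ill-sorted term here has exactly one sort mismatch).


    (t) : A
  (f (t)) : B
(k (f (t))) : A

well-sorted; sort = A


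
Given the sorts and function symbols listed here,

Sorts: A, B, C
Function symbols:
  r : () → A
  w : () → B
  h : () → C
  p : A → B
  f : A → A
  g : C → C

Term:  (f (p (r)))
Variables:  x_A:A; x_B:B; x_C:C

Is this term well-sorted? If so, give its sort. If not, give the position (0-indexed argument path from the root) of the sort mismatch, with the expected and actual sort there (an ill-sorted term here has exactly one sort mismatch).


ill-sorted at position [0]: expected A, got B

    (r) : A
  (p (r)) : B
(f (p (r))) : ✗ arg 0 at [0] has sort B, expected A


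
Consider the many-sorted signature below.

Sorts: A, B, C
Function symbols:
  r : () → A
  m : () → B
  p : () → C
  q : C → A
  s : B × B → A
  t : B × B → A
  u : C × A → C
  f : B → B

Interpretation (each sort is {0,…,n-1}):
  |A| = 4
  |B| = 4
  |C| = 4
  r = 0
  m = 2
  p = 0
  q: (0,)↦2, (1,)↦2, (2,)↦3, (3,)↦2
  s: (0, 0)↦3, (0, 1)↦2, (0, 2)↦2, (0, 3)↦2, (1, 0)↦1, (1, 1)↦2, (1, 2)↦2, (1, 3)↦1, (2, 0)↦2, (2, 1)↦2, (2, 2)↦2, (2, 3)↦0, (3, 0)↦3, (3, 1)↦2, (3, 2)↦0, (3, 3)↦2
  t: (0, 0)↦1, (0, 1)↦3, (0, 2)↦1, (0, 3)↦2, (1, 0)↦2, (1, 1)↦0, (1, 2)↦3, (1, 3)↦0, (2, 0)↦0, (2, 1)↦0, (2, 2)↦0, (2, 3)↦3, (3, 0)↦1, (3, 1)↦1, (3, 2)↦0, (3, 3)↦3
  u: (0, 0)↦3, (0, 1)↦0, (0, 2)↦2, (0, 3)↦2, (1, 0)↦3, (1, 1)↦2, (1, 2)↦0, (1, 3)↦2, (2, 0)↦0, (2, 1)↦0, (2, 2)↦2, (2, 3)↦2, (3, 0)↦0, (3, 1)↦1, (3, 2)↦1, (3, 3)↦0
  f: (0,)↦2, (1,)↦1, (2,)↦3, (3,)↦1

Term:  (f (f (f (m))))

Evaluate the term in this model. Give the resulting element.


  m = 2
  (f (m)) = f(2,) = 3
  (f (f (m))) = f(3,) = 1
  (f (f (f (m)))) = f(1,) = 1

value = 1


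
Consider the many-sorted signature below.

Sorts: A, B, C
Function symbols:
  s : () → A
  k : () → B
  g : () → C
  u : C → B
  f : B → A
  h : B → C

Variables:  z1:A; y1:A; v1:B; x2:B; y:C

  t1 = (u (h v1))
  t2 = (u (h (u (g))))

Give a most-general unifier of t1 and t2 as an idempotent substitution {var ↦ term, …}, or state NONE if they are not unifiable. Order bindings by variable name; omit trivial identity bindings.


{v1 ↦ (u (g))}


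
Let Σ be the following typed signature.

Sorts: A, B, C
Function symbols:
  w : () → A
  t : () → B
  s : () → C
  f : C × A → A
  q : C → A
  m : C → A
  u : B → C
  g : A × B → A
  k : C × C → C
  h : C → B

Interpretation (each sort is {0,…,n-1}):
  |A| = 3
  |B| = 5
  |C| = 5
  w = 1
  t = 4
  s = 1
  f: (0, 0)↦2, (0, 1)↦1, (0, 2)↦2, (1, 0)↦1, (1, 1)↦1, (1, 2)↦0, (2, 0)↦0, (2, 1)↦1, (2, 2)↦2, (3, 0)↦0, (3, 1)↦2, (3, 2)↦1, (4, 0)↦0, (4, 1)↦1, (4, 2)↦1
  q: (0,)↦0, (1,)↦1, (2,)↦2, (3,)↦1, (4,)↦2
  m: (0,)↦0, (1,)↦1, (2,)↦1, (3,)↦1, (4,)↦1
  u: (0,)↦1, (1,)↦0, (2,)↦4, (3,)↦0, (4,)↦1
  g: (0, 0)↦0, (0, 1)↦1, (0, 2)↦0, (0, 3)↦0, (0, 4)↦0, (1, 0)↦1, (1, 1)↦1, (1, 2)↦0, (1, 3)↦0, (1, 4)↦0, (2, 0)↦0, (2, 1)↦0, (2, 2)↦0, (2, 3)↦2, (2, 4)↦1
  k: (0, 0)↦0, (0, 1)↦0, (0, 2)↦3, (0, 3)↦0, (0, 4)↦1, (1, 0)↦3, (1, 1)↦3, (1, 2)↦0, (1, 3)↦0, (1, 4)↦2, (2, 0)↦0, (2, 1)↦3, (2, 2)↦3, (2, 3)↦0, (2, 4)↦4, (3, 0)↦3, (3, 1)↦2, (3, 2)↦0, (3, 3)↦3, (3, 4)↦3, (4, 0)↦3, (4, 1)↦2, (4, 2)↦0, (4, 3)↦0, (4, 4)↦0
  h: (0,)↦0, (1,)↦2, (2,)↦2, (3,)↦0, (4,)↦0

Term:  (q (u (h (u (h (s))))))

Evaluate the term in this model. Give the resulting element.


  s = 1
  (h (s)) = h(1,) = 2
  (u (h (s))) = u(2,) = 4
  (h (u (h (s)))) = h(4,) = 0
  (u (h (u (h (s))))) = u(0,) = 1
  (q (u (h (u (h (s)))))) = q(1,) = 1

value = 1


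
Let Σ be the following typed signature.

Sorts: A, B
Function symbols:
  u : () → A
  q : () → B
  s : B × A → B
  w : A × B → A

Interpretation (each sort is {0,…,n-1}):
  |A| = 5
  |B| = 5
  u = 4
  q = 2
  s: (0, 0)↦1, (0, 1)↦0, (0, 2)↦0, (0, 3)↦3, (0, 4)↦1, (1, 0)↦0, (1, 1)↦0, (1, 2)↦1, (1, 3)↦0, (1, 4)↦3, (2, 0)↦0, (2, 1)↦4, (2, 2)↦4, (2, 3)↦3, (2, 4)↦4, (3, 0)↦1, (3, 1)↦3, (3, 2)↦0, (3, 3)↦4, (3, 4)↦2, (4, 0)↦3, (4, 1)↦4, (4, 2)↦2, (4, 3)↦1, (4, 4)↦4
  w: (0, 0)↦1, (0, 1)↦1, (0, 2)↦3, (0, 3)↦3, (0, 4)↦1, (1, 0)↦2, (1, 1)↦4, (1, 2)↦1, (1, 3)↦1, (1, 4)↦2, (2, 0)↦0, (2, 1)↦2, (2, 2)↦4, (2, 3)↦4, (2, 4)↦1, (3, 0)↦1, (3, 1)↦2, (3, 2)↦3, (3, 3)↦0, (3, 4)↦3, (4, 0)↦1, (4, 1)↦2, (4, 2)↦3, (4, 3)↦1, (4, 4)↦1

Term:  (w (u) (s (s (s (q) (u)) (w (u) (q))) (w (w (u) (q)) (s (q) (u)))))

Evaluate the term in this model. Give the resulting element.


value = 1

  u = 4
  q = 2
  u = 4
  (s (q) (u)) = s(2, 4) = 4
  u = 4
  q = 2
  (w (u) (q)) = w(4, 2) = 3
  (s (s (q) (u)) (w (u) (q))) = s(4, 3) = 1
  u = 4
  q = 2
  (w (u) (q)) = w(4, 2) = 3
  q = 2
  u = 4
  (s (q) (u)) = s(2, 4) = 4
  (w (w (u) (q)) (s (q) (u))) = w(3, 4) = 3
  (s (s (s (q) (u)) (w (u) (q))) (w (w (u) (q)) (s (q) (u)))) = s(1, 3) = 0
  (w (u) (s (s (s (q) (u)) (w (u) (q))) (w (w (u) (q)) (s (q) (u))))) = w(4, 0) = 1


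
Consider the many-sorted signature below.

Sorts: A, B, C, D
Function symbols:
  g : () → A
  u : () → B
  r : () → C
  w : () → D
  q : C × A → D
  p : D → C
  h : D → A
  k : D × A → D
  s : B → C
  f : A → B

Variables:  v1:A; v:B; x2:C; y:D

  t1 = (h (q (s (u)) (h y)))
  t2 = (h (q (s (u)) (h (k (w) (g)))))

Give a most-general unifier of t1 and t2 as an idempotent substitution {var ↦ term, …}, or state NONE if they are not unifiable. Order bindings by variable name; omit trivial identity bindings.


{y ↦ (k (w) (g))}


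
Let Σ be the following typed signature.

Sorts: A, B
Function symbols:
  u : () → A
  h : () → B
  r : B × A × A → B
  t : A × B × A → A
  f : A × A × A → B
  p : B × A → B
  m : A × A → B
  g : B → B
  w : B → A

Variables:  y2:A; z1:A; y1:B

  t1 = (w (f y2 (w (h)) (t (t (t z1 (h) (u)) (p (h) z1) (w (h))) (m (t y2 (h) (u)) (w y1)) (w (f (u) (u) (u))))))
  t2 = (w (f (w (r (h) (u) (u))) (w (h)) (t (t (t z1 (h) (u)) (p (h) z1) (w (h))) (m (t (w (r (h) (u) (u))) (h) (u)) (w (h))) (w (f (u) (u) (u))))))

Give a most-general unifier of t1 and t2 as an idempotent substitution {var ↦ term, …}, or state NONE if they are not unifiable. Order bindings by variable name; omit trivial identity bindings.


{y1 ↦ (h), y2 ↦ (w (r (h) (u) (u)))}


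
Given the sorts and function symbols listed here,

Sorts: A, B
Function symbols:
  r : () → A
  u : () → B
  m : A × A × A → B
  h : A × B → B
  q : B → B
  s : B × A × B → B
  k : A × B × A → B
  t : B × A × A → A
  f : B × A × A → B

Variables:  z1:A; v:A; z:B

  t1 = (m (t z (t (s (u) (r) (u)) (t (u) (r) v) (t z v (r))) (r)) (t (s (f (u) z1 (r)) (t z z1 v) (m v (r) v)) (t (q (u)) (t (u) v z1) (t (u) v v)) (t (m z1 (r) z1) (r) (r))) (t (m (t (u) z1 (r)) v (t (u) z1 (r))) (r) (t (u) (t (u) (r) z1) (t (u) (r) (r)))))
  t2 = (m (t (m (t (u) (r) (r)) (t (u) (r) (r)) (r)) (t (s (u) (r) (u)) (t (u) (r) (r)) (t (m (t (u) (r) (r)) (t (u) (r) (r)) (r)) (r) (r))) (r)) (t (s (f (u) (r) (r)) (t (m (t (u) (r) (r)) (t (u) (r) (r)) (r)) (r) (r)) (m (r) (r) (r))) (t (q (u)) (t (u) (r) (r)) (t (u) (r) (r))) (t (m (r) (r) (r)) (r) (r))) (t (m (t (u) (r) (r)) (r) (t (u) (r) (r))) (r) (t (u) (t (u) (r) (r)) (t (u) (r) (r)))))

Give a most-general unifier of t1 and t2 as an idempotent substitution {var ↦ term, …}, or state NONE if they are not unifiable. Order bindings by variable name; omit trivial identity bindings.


{v ↦ (r), z ↦ (m (t (u) (r) (r)) (t (u) (r) (r)) (r)), z1 ↦ (r)}


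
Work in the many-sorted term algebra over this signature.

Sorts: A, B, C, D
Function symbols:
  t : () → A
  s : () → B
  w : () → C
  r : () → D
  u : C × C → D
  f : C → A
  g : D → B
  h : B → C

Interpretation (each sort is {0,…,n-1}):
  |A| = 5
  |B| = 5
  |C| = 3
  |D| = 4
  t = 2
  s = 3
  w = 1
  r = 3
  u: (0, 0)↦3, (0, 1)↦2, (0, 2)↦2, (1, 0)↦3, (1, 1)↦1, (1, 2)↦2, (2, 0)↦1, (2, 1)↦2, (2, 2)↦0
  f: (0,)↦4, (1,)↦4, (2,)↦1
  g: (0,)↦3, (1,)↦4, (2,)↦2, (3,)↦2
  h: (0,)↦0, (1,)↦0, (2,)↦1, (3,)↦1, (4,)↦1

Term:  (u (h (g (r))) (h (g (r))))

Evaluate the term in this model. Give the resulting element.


value = 1

  r = 3
  (g (r)) = g(3,) = 2
  (h (g (r))) = h(2,) = 1
  r = 3
  (g (r)) = g(3,) = 2
  (h (g (r))) = h(2,) = 1
  (u (h (g (r))) (h (g (r)))) = u(1, 1) = 1


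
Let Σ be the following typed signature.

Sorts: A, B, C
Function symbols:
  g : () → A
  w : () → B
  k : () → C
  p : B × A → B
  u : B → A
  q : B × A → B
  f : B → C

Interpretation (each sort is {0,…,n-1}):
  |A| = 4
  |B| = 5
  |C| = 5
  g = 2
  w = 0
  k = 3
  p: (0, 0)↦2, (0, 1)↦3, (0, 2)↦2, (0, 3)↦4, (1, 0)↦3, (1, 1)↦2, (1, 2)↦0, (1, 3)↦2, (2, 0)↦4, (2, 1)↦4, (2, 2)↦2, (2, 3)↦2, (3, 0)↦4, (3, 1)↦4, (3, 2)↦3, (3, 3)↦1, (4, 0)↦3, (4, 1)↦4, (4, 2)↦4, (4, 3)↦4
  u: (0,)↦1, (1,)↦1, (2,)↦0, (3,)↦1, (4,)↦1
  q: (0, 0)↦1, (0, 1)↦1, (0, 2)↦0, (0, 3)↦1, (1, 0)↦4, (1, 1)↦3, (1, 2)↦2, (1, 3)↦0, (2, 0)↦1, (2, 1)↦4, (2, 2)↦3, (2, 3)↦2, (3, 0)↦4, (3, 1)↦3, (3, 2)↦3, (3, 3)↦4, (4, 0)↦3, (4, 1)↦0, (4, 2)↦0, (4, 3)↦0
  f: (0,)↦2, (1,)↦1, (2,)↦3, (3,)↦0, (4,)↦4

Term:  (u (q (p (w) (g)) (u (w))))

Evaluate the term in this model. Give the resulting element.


value = 1

  w = 0
  g = 2
  (p (w) (g)) = p(0, 2) = 2
  w = 0
  (u (w)) = u(0,) = 1
  (q (p (w) (g)) (u (w))) = q(2, 1) = 4
  (u (q (p (w) (g)) (u (w)))) = u(4,) = 1


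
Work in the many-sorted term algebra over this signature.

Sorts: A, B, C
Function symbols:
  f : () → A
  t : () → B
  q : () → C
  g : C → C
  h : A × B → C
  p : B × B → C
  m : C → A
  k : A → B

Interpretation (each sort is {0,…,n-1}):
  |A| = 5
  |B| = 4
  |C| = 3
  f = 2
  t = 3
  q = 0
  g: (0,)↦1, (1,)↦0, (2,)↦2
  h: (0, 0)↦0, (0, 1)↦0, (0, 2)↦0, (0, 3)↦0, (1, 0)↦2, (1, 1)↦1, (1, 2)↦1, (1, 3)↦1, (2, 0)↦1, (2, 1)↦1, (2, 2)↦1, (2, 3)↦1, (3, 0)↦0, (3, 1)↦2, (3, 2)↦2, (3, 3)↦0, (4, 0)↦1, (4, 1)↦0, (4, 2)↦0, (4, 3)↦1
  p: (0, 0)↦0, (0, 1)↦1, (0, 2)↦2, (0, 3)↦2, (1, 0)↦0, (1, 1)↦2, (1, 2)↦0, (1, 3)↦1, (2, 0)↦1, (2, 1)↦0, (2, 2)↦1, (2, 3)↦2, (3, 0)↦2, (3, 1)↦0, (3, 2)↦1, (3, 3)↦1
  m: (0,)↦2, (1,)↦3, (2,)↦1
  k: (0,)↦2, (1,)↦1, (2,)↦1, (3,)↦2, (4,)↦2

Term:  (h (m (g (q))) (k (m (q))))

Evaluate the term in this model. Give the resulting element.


value = 2

  q = 0
  (g (q)) = g(0,) = 1
  (m (g (q))) = m(1,) = 3
  q = 0
  (m (q)) = m(0,) = 2
  (k (m (q))) = k(2,) = 1
  (h (m (g (q))) (k (m (q)))) = h(3, 1) = 2


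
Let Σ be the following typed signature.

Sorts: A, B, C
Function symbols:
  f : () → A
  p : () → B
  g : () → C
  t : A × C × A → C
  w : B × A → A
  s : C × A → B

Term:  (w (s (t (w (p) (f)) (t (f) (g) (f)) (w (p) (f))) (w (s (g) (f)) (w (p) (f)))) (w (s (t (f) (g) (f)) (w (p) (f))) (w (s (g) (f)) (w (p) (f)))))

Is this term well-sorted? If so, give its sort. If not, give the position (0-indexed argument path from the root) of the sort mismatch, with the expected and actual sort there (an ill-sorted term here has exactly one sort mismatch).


well-sorted; sort = A

        (p) : B
        (f) : A
      (w (p) (f)) : A
        (f) : A
        (g) : C
        (f) : A
      (t (f) (g) (f)) : C
        (p) : B
        (f) : A
      (w (p) (f)) : A
    (t (w (p) (f)) (t (f) (g) (f)) (w (p) (f))) : C
        (g) : C
        (f) : A
      (s (g) (f)) : B
        (p) : B
        (f) : A
      (w (p) (f)) : A
    (w (s (g) (f)) (w (p) (f))) : A
  (s (t (w (p) (f)) (t (f) (g) (f)) (w (p) (f))) (w (s (g) (f)) (w (p) (f)))) : B
        (f) : A
        (g) : C
        (f) : A
      (t (f) (g) (f)) : C
        (p) : B
        (f) : A
      (w (p) (f)) : A
    (s (t (f) (g) (f)) (w (p) (f))) : B
        (g) : C
        (f) : A
      (s (g) (f)) : B
        (p) : B
        (f) : A
      (w (p) (f)) : A
    (w (s (g) (f)) (w (p) (f))) : A
  (w (s (t (f) (g) (f)) (w (p) (f))) (w (s (g) (f)) (w (p) (f)))) : A
(w (s (t (w (p) (f)) (t (f) (g) (f)) (w (p) (f))) (w (s (g) (f)) (w (p) (f)))) (w (s (t (f) (g) (f)) (w (p) (f))) (w (s (g) (f)) (w (p) (f))))) : A


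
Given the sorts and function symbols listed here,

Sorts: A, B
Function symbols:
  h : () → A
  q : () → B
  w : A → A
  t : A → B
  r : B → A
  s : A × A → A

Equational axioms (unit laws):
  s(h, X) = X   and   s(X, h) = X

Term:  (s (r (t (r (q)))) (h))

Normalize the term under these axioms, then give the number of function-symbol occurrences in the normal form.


1. (s (r (t (r (q)))) (h))  →  (r (t (r (q))))
normal form: (r (t (r (q))))

size = 4


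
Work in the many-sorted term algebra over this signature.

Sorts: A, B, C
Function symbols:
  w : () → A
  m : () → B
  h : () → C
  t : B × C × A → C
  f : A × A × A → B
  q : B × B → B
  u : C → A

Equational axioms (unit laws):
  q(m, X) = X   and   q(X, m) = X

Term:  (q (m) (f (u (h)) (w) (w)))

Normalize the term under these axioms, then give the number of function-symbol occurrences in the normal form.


1. (q (m) (f (u (h)) (w) (w)))  →  (f (u (h)) (w) (w))
normal form: (f (u (h)) (w) (w))

size = 5


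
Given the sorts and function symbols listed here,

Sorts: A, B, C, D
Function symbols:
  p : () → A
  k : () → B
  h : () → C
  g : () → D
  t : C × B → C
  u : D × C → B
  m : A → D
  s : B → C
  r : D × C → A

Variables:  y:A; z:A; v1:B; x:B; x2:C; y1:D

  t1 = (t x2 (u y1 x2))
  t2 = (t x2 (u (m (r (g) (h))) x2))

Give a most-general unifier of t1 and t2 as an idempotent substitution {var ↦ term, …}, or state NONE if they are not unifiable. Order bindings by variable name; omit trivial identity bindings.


{y1 ↦ (m (r (g) (h)))}


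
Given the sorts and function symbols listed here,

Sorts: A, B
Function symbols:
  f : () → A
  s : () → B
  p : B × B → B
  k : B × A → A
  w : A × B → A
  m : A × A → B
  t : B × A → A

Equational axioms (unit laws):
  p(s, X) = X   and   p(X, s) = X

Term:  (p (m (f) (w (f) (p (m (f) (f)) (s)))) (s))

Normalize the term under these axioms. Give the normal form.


1. (p (m (f) (w (f) (p (m (f) (f)) (s)))) (s))  →  (m (f) (w (f) (p (m (f) (f)) (s))))
2. (m (f) (w (f) (p (m (f) (f)) (s))))  →  (m (f) (w (f) (m (f) (f))))

normal form = (m (f) (w (f) (m (f) (f))))


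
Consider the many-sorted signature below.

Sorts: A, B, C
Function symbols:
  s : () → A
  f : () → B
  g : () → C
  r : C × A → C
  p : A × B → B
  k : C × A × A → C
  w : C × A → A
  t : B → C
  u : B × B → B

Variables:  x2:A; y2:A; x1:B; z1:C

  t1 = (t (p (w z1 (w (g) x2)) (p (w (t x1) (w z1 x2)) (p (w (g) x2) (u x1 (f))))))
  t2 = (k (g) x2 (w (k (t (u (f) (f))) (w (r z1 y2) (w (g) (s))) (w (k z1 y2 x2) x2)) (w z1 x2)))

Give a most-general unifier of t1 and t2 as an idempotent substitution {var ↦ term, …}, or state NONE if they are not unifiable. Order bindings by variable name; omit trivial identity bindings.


head clash or occurs-check failure — not unifiable

NONE (not unifiable)


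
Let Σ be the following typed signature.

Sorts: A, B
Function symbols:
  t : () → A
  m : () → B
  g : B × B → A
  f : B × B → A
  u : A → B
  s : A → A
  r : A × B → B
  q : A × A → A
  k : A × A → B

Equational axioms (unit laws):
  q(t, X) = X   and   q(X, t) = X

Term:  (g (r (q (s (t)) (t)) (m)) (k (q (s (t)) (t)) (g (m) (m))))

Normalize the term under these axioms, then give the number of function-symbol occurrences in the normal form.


size = 11

1. (g (r (q (s (t)) (t)) (m)) (k (q (s (t)) (t)) (g (m) (m))))  →  (g (r (s (t)) (m)) (k (q (s (t)) (t)) (g (m) (m))))
2. (g (r (s (t)) (m)) (k (q (s (t)) (t)) (g (m) (m))))  →  (g (r (s (t)) (m)) (k (s (t)) (g (m) (m))))
normal form: (g (r (s (t)) (m)) (k (s (t)) (g (m) (m))))


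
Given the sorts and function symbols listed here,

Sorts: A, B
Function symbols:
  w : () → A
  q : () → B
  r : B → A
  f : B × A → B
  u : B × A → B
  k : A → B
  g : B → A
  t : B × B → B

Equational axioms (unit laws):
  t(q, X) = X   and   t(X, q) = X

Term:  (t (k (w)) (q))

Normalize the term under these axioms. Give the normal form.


1. (t (k (w)) (q))  →  (k (w))

normal form = (k (w))


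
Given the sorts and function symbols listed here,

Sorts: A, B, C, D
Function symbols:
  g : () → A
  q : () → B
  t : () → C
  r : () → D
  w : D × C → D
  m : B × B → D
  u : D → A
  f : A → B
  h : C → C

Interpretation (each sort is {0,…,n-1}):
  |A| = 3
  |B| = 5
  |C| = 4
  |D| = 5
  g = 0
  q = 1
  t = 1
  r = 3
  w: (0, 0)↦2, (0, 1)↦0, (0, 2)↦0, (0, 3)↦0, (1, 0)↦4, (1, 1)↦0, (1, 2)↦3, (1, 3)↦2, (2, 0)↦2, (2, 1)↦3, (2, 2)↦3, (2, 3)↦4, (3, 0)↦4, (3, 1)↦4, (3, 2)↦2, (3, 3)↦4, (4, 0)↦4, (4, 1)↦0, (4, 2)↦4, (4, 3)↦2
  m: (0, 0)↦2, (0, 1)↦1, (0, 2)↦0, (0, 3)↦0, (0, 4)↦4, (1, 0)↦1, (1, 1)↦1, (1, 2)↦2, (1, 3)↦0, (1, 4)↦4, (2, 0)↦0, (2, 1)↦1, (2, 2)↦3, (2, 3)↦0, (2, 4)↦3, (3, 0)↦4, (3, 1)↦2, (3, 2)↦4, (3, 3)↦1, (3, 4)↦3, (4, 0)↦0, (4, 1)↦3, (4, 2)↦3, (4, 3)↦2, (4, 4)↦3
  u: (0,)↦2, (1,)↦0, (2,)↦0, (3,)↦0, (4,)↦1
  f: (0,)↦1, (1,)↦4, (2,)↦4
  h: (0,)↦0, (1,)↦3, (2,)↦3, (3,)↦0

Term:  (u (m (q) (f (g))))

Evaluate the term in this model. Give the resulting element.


  q = 1
  g = 0
  (f (g)) = f(0,) = 1
  (m (q) (f (g))) = m(1, 1) = 1
  (u (m (q) (f (g)))) = u(1,) = 0

value = 0


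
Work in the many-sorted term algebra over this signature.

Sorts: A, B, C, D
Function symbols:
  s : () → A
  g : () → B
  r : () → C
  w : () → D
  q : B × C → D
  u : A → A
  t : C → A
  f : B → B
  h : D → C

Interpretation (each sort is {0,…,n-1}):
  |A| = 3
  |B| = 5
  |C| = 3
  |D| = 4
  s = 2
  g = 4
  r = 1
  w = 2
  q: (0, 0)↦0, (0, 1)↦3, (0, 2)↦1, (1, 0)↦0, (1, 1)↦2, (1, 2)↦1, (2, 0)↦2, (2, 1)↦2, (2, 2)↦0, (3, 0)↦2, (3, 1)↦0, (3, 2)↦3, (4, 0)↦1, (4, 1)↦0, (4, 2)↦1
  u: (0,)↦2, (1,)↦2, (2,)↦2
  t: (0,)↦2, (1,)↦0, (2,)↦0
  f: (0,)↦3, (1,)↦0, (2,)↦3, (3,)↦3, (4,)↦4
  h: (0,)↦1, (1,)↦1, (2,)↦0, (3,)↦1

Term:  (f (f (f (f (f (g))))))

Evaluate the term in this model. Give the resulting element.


  g = 4
  (f (g)) = f(4,) = 4
  (f (f (g))) = f(4,) = 4
  (f (f (f (g)))) = f(4,) = 4
  (f (f (f (f (g))))) = f(4,) = 4
  (f (f (f (f (f (g)))))) = f(4,) = 4

value = 4


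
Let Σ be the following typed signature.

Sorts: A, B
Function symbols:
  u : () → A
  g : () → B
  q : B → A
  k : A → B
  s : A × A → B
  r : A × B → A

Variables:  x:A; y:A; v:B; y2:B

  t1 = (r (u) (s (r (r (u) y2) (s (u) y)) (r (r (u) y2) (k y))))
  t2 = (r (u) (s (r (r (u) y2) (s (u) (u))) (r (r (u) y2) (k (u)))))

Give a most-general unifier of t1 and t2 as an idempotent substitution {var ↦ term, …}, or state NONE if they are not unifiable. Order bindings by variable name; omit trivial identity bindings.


{y ↦ (u)}


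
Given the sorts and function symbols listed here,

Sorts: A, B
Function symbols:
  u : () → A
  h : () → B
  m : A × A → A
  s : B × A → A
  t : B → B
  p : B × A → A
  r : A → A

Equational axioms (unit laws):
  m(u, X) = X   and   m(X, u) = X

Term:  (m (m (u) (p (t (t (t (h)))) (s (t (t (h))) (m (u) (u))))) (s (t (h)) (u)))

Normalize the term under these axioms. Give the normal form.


normal form = (m (p (t (t (t (h)))) (s (t (t (h))) (u))) (s (t (h)) (u)))

1. (m (m (u) (p (t (t (t (h)))) (s (t (t (h))) (m (u) (u))))) (s (t (h)) (u)))  →  (m (p (t (t (t (h)))) (s (t (t (h))) (m (u) (u)))) (s (t (h)) (u)))
2. (m (p (t (t (t (h)))) (s (t (t (h))) (m (u) (u)))) (s (t (h)) (u)))  →  (m (p (t (t (t (h)))) (s (t (t (h))) (u))) (s (t (h)) (u)))


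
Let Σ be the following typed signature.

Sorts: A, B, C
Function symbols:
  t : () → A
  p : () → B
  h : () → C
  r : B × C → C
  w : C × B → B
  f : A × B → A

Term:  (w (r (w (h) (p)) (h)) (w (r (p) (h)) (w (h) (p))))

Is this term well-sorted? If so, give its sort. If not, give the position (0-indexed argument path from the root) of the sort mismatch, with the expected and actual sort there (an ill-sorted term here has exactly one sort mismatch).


well-sorted; sort = B

      (h) : C
      (p) : B
    (w (h) (p)) : B
    (h) : C
  (r (w (h) (p)) (h)) : C
      (p) : B
      (h) : C
    (r (p) (h)) : C
      (h) : C
      (p) : B
    (w (h) (p)) : B
  (w (r (p) (h)) (w (h) (p))) : B
(w (r (w (h) (p)) (h)) (w (r (p) (h)) (w (h) (p)))) : B


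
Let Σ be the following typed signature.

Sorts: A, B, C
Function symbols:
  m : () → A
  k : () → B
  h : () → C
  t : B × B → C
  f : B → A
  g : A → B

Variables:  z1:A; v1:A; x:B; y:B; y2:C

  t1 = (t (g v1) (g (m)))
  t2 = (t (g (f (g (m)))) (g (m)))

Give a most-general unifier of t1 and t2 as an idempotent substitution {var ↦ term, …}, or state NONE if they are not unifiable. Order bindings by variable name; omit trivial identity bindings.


{v1 ↦ (f (g (m)))}


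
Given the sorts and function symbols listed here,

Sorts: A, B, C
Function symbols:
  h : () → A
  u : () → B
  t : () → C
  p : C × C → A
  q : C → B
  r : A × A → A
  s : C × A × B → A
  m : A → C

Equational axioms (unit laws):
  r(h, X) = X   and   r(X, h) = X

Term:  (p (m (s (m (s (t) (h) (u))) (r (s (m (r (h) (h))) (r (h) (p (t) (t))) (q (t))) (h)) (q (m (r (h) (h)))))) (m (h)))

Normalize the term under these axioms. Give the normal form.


normal form = (p (m (s (m (s (t) (h) (u))) (s (m (h)) (p (t) (t)) (q (t))) (q (m (h))))) (m (h)))

1. (p (m (s (m (s (t) (h) (u))) (r (s (m (r (h) (h))) (r (h) (p (t) (t))) (q (t))) (h)) (q (m (r (h) (h)))))) (m (h)))  →  (p (m (s (m (s (t) (h) (u))) (s (m (r (h) (h))) (r (h) (p (t) (t))) (q (t))) (q (m (r (h) (h)))))) (m (h)))
2. (p (m (s (m (s (t) (h) (u))) (s (m (r (h) (h))) (r (h) (p (t) (t))) (q (t))) (q (m (r (h) (h)))))) (m (h)))  →  (p (m (s (m (s (t) (h) (u))) (s (m (h)) (r (h) (p (t) (t))) (q (t))) (q (m (r (h) (h)))))) (m (h)))
3. (p (m (s (m (s (t) (h) (u))) (s (m (h)) (r (h) (p (t) (t))) (q (t))) (q (m (r (h) (h)))))) (m (h)))  →  (p (m (s (m (s (t) (h) (u))) (s (m (h)) (p (t) (t)) (q (t))) (q (m (r (h) (h)))))) (m (h)))
4. (p (m (s (m (s (t) (h) (u))) (s (m (h)) (p (t) (t)) (q (t))) (q (m (r (h) (h)))))) (m (h)))  →  (p (m (s (m (s (t) (h) (u))) (s (m (h)) (p (t) (t)) (q (t))) (q (m (h))))) (m (h)))


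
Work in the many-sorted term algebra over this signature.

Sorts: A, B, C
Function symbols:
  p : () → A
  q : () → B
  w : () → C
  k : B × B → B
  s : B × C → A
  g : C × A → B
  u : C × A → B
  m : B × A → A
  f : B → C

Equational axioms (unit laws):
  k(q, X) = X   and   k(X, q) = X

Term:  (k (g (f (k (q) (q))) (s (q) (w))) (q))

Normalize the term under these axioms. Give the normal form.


normal form = (g (f (q)) (s (q) (w)))

1. (k (g (f (k (q) (q))) (s (q) (w))) (q))  →  (g (f (k (q) (q))) (s (q) (w)))
2. (g (f (k (q) (q))) (s (q) (w)))  →  (g (f (q)) (s (q) (w)))


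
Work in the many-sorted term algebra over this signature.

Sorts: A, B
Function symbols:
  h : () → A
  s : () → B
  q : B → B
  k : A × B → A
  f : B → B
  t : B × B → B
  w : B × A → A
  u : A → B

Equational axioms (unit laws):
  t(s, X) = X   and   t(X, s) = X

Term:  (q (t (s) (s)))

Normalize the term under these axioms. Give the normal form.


1. (q (t (s) (s)))  →  (q (s))

normal form = (q (s))
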